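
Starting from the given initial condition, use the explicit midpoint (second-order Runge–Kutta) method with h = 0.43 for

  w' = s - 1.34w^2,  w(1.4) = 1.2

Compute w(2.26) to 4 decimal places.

1.2876

Midpoint: k1 = f(s_n, w_n); k2 = f(s_n + h/2, w_n + (h/2)·k1); w_{n+1} = w_n + h·k2.
s=1.400000, w=1.200000:
  k1 = f(1.400000, 1.200000) = -0.529600
  k2 = f(1.615000, 1.086136) = 0.034214
  w ← 1.200000 + 0.43·0.034214 = 1.214712
s=1.830000, w=1.214712:
  k1 = f(1.830000, 1.214712) = -0.147203
  k2 = f(2.045000, 1.183063) = 0.169485
  w ← 1.214712 + 0.43·0.169485 = 1.287590
w(2.26) ≈ 1.2876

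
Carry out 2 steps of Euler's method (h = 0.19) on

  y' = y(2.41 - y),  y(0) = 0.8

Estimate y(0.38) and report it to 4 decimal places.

Euler: y_{n+1} = y_n + h·f(x_n, y_n).
x=0.000000, y=0.800000: f=1.288000 → y ← 0.800000 + 0.19·1.288000 = 1.044720
x=0.190000, y=1.044720: f=1.426335 → y ← 1.044720 + 0.19·1.426335 = 1.315724
y(0.38) ≈ 1.3157

1.3157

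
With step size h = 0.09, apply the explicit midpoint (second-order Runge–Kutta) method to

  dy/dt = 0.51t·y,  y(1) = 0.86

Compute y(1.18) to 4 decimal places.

Midpoint: k1 = f(t_n, y_n); k2 = f(t_n + h/2, y_n + (h/2)·k1); y_{n+1} = y_n + h·k2.
t=1.000000, y=0.860000:
  k1 = f(1.000000, 0.860000) = 0.438600
  k2 = f(1.045000, 0.879737) = 0.468856
  y ← 0.860000 + 0.09·0.468856 = 0.902197
t=1.090000, y=0.902197:
  k1 = f(1.090000, 0.902197) = 0.501531
  k2 = f(1.135000, 0.924766) = 0.535301
  y ← 0.902197 + 0.09·0.535301 = 0.950374
y(1.18) ≈ 0.9504

0.9504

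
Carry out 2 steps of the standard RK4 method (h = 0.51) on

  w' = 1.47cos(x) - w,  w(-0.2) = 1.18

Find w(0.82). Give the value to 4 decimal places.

RK4: k1 = f(x_n, w_n); k2 = f(x_n + h/2, w_n + (h/2)·k1); k3 = f(x_n + h/2, w_n + (h/2)·k2); k4 = f(x_n + h, w_n + h·k3); w_{n+1} = w_n + (h/6)·(k1 + 2k2 + 2k3 + k4).
x=-0.200000, w=1.180000:
  k1 = f(-0.200000, 1.180000) = 0.260698
  k2 = f(0.055000, 1.246478) = 0.221299
  k3 = f(0.055000, 1.236431) = 0.231346
  k4 = f(0.310000, 1.297986) = 0.101944
  w ← 1.180000 + (0.51/6)·(k1 + 2k2 + 2k3 + k4) = 1.287774
x=0.310000, w=1.287774:
  k1 = f(0.310000, 1.287774) = 0.112156
  k2 = f(0.565000, 1.316374) = -0.074829
  k3 = f(0.565000, 1.268693) = -0.027148
  k4 = f(0.820000, 1.273929) = -0.271064
  w ← 1.287774 + (0.51/6)·(k1 + 2k2 + 2k3 + k4) = 1.256931
w(0.82) ≈ 1.2569

1.2569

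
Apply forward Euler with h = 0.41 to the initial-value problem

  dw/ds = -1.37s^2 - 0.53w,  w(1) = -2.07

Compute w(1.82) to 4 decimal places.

-2.8245

Euler: w_{n+1} = w_n + h·f(s_n, w_n).
s=1.000000, w=-2.070000: f=-0.272900 → w ← -2.070000 + 0.41·(-0.272900) = -2.181889
s=1.410000, w=-2.181889: f=-1.567296 → w ← -2.181889 + 0.41·(-1.567296) = -2.824480
w(1.82) ≈ -2.8245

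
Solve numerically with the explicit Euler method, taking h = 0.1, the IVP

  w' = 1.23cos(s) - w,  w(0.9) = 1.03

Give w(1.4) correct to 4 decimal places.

0.8250

Euler: w_{n+1} = w_n + h·f(s_n, w_n).
s=0.900000, w=1.030000: f=-0.265420 → w ← 1.030000 + 0.1·(-0.265420) = 1.003458
s=1.000000, w=1.003458: f=-0.338886 → w ← 1.003458 + 0.1·(-0.338886) = 0.969569
s=1.100000, w=0.969569: f=-0.411646 → w ← 0.969569 + 0.1·(-0.411646) = 0.928405
s=1.200000, w=0.928405: f=-0.482705 → w ← 0.928405 + 0.1·(-0.482705) = 0.880134
s=1.300000, w=0.880134: f=-0.551111 → w ← 0.880134 + 0.1·(-0.551111) = 0.825023
w(1.4) ≈ 0.8250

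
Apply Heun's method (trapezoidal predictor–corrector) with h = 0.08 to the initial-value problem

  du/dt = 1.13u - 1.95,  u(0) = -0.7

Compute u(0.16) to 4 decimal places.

Heun: k1 = f(t_n, u_n); k2 = f(t_n + h, u_n + h·k1); u_{n+1} = u_n + (h/2)·(k1 + k2).
t=0.000000, u=-0.700000:
  k1 = f(0.000000, -0.700000) = -2.741000
  k2 = f(0.080000, -0.919280) = -2.988786
  u ← -0.700000 + (0.08/2)·(-2.741000 + (-2.988786)) = -0.929191
t=0.080000, u=-0.929191:
  k1 = f(0.080000, -0.929191) = -2.999986
  k2 = f(0.160000, -1.169190) = -3.271185
  u ← -0.929191 + (0.08/2)·(-2.999986 + (-3.271185)) = -1.180038
u(0.16) ≈ -1.1800

-1.1800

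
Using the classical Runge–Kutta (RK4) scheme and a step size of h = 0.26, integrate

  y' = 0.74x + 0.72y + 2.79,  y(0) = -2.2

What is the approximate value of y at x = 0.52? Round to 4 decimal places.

RK4: k1 = f(x_n, y_n); k2 = f(x_n + h/2, y_n + (h/2)·k1); k3 = f(x_n + h/2, y_n + (h/2)·k2); k4 = f(x_n + h, y_n + h·k3); y_{n+1} = y_n + (h/6)·(k1 + 2k2 + 2k3 + k4).
x=0.000000, y=-2.200000:
  k1 = f(0.000000, -2.200000) = 1.206000
  k2 = f(0.130000, -2.043220) = 1.415082
  k3 = f(0.130000, -2.016039) = 1.434652
  k4 = f(0.260000, -1.826991) = 1.666967
  y ← -2.200000 + (0.26/6)·(k1 + 2k2 + 2k3 + k4) = -1.828528
x=0.260000, y=-1.828528:
  k1 = f(0.260000, -1.828528) = 1.665860
  k2 = f(0.390000, -1.611966) = 1.917984
  k3 = f(0.390000, -1.579190) = 1.941583
  k4 = f(0.520000, -1.323716) = 2.221724
  y ← -1.828528 + (0.26/6)·(k1 + 2k2 + 2k3 + k4) = -1.325570
y(0.52) ≈ -1.3256

-1.3256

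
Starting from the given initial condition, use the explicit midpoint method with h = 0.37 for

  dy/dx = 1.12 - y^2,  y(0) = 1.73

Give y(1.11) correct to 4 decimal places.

Midpoint: k1 = f(x_n, y_n); k2 = f(x_n + h/2, y_n + (h/2)·k1); y_{n+1} = y_n + h·k2.
x=0.000000, y=1.730000:
  k1 = f(0.000000, 1.730000) = -1.872900
  k2 = f(0.185000, 1.383514) = -0.794110
  y ← 1.730000 + 0.37·(-0.794110) = 1.436179
x=0.370000, y=1.436179:
  k1 = f(0.370000, 1.436179) = -0.942611
  k2 = f(0.555000, 1.261796) = -0.472130
  y ← 1.436179 + 0.37·(-0.472130) = 1.261491
x=0.740000, y=1.261491:
  k1 = f(0.740000, 1.261491) = -0.471360
  k2 = f(0.925000, 1.174290) = -0.258956
  y ← 1.261491 + 0.37·(-0.258956) = 1.165678
y(1.11) ≈ 1.1657

1.1657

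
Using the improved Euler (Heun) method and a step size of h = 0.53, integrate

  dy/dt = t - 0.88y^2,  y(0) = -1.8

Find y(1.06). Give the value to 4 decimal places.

-71.6668

Heun: k1 = f(t_n, y_n); k2 = f(t_n + h, y_n + h·k1); y_{n+1} = y_n + (h/2)·(k1 + k2).
t=0.000000, y=-1.800000:
  k1 = f(0.000000, -1.800000) = -2.851200
  k2 = f(0.530000, -3.311136) = -9.117987
  y ← -1.800000 + (0.53/2)·(-2.851200 + (-9.117987)) = -4.971835
t=0.530000, y=-4.971835:
  k1 = f(0.530000, -4.971835) = -21.222842
  k2 = f(1.060000, -16.219941) = -230.456106
  y ← -4.971835 + (0.53/2)·(-21.222842 + (-230.456106)) = -71.666756
y(1.06) ≈ -71.6668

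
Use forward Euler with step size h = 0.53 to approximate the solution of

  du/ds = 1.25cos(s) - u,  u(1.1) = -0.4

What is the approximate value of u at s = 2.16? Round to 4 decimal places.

Euler: u_{n+1} = u_n + h·f(s_n, u_n).
s=1.100000, u=-0.400000: f=0.966995 → u ← -0.400000 + 0.53·0.966995 = 0.112507
s=1.630000, u=0.112507: f=-0.186469 → u ← 0.112507 + 0.53·(-0.186469) = 0.013679
u(2.16) ≈ 0.0137

0.0137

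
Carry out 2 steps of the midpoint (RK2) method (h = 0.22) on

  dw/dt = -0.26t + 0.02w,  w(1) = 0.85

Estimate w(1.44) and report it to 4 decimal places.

0.7174

Midpoint: k1 = f(t_n, w_n); k2 = f(t_n + h/2, w_n + (h/2)·k1); w_{n+1} = w_n + h·k2.
t=1.000000, w=0.850000:
  k1 = f(1.000000, 0.850000) = -0.243000
  k2 = f(1.110000, 0.823270) = -0.272135
  w ← 0.850000 + 0.22·(-0.272135) = 0.790130
t=1.220000, w=0.790130:
  k1 = f(1.220000, 0.790130) = -0.301397
  k2 = f(1.330000, 0.756977) = -0.330660
  w ← 0.790130 + 0.22·(-0.330660) = 0.717385
w(1.44) ≈ 0.7174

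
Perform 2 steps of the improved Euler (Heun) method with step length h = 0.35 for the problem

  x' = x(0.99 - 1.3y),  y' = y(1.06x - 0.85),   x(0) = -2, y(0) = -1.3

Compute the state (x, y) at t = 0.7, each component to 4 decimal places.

-5.1885, -0.6413

Heun on (x,y): k1 = f(t_n, state_n); k2 = f(t_n + h, state_n + h·k1); state_{n+1} = state_n + (h/2)·(k1 + k2).
0.000000: (-2.000000, -1.300000)
  k1 = (-5.360000, 3.861000)
  predictor → (-3.876000, 0.051350)
  k2 = (-3.578498, -0.254622)
  → (-3.564237, -0.668884)
0.350000: (-3.564237, -0.668884)
  k1 = (-6.627874, 3.095656)
  predictor → (-5.883993, 0.414596)
  k2 = (-2.653832, -2.938252)
  → (-5.188536, -0.641338)
(x(0.7), y(0.7)) ≈ (-5.1885, -0.6413)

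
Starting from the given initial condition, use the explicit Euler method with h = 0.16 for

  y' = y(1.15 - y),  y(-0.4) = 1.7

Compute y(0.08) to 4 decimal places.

Euler: y_{n+1} = y_n + h·f(s_n, y_n).
s=-0.400000, y=1.700000: f=-0.935000 → y ← 1.700000 + 0.16·(-0.935000) = 1.550400
s=-0.240000, y=1.550400: f=-0.620780 → y ← 1.550400 + 0.16·(-0.620780) = 1.451075
s=-0.080000, y=1.451075: f=-0.436883 → y ← 1.451075 + 0.16·(-0.436883) = 1.381174
y(0.08) ≈ 1.3812

1.3812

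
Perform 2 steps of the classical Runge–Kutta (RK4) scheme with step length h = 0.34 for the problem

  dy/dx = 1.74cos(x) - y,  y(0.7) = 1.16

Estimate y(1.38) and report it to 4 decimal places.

0.9857

RK4: k1 = f(x_n, y_n); k2 = f(x_n + h/2, y_n + (h/2)·k1); k3 = f(x_n + h/2, y_n + (h/2)·k2); k4 = f(x_n + h, y_n + h·k3); y_{n+1} = y_n + (h/6)·(k1 + 2k2 + 2k3 + k4).
x=0.700000, y=1.160000:
  k1 = f(0.700000, 1.160000) = 0.170825
  k2 = f(0.870000, 1.189040) = -0.067042
  k3 = f(0.870000, 1.148603) = -0.026605
  k4 = f(1.040000, 1.150954) = -0.270131
  y ← 1.160000 + (0.34/6)·(k1 + 2k2 + 2k3 + k4) = 1.143759
x=1.040000, y=1.143759:
  k1 = f(1.040000, 1.143759) = -0.262936
  k2 = f(1.210000, 1.099060) = -0.484806
  k3 = f(1.210000, 1.061342) = -0.447089
  k4 = f(1.380000, 0.991749) = -0.661774
  y ← 1.143759 + (0.34/6)·(k1 + 2k2 + 2k3 + k4) = 0.985744
y(1.38) ≈ 0.9857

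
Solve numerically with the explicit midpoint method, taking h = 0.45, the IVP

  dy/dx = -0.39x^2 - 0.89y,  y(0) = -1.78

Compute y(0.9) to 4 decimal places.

-0.9012

Midpoint: k1 = f(x_n, y_n); k2 = f(x_n + h/2, y_n + (h/2)·k1); y_{n+1} = y_n + h·k2.
x=0.000000, y=-1.780000:
  k1 = f(0.000000, -1.780000) = 1.584200
  k2 = f(0.225000, -1.423555) = 1.247220
  y ← -1.780000 + 0.45·1.247220 = -1.218751
x=0.450000, y=-1.218751:
  k1 = f(0.450000, -1.218751) = 1.005713
  k2 = f(0.675000, -0.992465) = 0.705600
  y ← -1.218751 + 0.45·0.705600 = -0.901231
y(0.9) ≈ -0.9012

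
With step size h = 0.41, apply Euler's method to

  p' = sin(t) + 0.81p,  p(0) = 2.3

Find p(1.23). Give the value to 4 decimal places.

5.9542

Euler: p_{n+1} = p_n + h·f(t_n, p_n).
t=0.000000, p=2.300000: f=1.863000 → p ← 2.300000 + 0.41·1.863000 = 3.063830
t=0.410000, p=3.063830: f=2.880312 → p ← 3.063830 + 0.41·2.880312 = 4.244758
t=0.820000, p=4.244758: f=4.169400 → p ← 4.244758 + 0.41·4.169400 = 5.954212
p(1.23) ≈ 5.9542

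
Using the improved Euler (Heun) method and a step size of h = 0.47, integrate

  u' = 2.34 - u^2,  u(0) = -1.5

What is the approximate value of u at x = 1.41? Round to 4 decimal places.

Heun: k1 = f(x_n, u_n); k2 = f(x_n + h, u_n + h·k1); u_{n+1} = u_n + (h/2)·(k1 + k2).
x=0.000000, u=-1.500000:
  k1 = f(0.000000, -1.500000) = 0.090000
  k2 = f(0.470000, -1.457700) = 0.215111
  u ← -1.500000 + (0.47/2)·(0.090000 + 0.215111) = -1.428299
x=0.470000, u=-1.428299:
  k1 = f(0.470000, -1.428299) = 0.299962
  k2 = f(0.940000, -1.287317) = 0.682815
  u ← -1.428299 + (0.47/2)·(0.299962 + 0.682815) = -1.197346
x=0.940000, u=-1.197346:
  k1 = f(0.940000, -1.197346) = 0.906362
  k2 = f(1.410000, -0.771356) = 1.745010
  u ← -1.197346 + (0.47/2)·(0.906362 + 1.745010) = -0.574274
u(1.41) ≈ -0.5743

-0.5743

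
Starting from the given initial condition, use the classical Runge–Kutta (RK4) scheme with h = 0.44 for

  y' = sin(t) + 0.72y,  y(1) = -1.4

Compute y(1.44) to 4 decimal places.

RK4: k1 = f(t_n, y_n); k2 = f(t_n + h/2, y_n + (h/2)·k1); k3 = f(t_n + h/2, y_n + (h/2)·k2); k4 = f(t_n + h, y_n + h·k3); y_{n+1} = y_n + (h/6)·(k1 + 2k2 + 2k3 + k4).
t=1.000000, y=-1.400000:
  k1 = f(1.000000, -1.400000) = -0.166529
  k2 = f(1.220000, -1.436636) = -0.095279
  k3 = f(1.220000, -1.420961) = -0.083993
  k4 = f(1.440000, -1.436957) = -0.043151
  y ← -1.400000 + (0.44/6)·(k1 + 2k2 + 2k3 + k4) = -1.441670
y(1.44) ≈ -1.4417

-1.4417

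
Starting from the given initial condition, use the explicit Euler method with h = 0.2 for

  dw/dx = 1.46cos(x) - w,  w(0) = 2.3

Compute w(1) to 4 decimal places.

Euler: w_{n+1} = w_n + h·f(x_n, w_n).
x=0.000000, w=2.300000: f=-0.840000 → w ← 2.300000 + 0.2·(-0.840000) = 2.132000
x=0.200000, w=2.132000: f=-0.701103 → w ← 2.132000 + 0.2·(-0.701103) = 1.991779
x=0.400000, w=1.991779: f=-0.647030 → w ← 1.991779 + 0.2·(-0.647030) = 1.862373
x=0.600000, w=1.862373: f=-0.657383 → w ← 1.862373 + 0.2·(-0.657383) = 1.730897
x=0.800000, w=1.730897: f=-0.713705 → w ← 1.730897 + 0.2·(-0.713705) = 1.588156
w(1) ≈ 1.5882

1.5882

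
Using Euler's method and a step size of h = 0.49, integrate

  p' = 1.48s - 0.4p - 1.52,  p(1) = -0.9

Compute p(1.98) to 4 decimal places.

-0.2618

Euler: p_{n+1} = p_n + h·f(s_n, p_n).
s=1.000000, p=-0.900000: f=0.320000 → p ← -0.900000 + 0.49·0.320000 = -0.743200
s=1.490000, p=-0.743200: f=0.982480 → p ← -0.743200 + 0.49·0.982480 = -0.261785
p(1.98) ≈ -0.2618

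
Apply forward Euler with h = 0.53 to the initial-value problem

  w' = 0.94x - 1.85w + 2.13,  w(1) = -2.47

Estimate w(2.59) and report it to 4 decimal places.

2.1927

Euler: w_{n+1} = w_n + h·f(x_n, w_n).
x=1.000000, w=-2.470000: f=7.639500 → w ← -2.470000 + 0.53·7.639500 = 1.578935
x=1.530000, w=1.578935: f=0.647170 → w ← 1.578935 + 0.53·0.647170 = 1.921935
x=2.060000, w=1.921935: f=0.510820 → w ← 1.921935 + 0.53·0.510820 = 2.192670
w(2.59) ≈ 2.1927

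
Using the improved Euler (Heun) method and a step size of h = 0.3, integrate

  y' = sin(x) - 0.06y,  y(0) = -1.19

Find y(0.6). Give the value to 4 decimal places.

-0.9762

Heun: k1 = f(x_n, y_n); k2 = f(x_n + h, y_n + h·k1); y_{n+1} = y_n + (h/2)·(k1 + k2).
x=0.000000, y=-1.190000:
  k1 = f(0.000000, -1.190000) = 0.071400
  k2 = f(0.300000, -1.168580) = 0.365635
  y ← -1.190000 + (0.3/2)·(0.071400 + 0.365635) = -1.124445
x=0.300000, y=-1.124445:
  k1 = f(0.300000, -1.124445) = 0.362987
  k2 = f(0.600000, -1.015549) = 0.625575
  y ← -1.124445 + (0.3/2)·(0.362987 + 0.625575) = -0.976160
y(0.6) ≈ -0.9762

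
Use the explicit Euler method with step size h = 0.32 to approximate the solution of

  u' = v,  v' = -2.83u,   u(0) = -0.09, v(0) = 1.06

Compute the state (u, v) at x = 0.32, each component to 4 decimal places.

0.2492, 1.1415

Euler on (u,v): u_{n+1} = u_n + h·u', v_{n+1} = v_n + h·v'.
0.000000: (-0.090000, 1.060000); f=(1.060000, 0.254700) → (0.249200, 1.141504)
(u(0.32), v(0.32)) ≈ (0.2492, 1.1415)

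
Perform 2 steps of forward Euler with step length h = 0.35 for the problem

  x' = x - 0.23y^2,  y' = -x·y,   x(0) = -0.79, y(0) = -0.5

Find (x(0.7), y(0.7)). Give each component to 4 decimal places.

Euler on (x,y): x_{n+1} = x_n + h·x', y_{n+1} = y_n + h·y'.
0.000000: (-0.790000, -0.500000); f=(-0.847500, -0.395000) → (-1.086625, -0.638250)
0.350000: (-1.086625, -0.638250); f=(-1.180319, -0.693538) → (-1.499736, -0.880988)
(x(0.7), y(0.7)) ≈ (-1.4997, -0.8810)

-1.4997, -0.8810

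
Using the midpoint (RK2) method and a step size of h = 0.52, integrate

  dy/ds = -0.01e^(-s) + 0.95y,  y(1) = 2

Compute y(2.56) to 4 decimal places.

Midpoint: k1 = f(s_n, y_n); k2 = f(s_n + h/2, y_n + (h/2)·k1); y_{n+1} = y_n + h·k2.
s=1.000000, y=2.000000:
  k1 = f(1.000000, 2.000000) = 1.896321
  k2 = f(1.260000, 2.493044) = 2.365555
  y ← 2.000000 + 0.52·2.365555 = 3.230088
s=1.520000, y=3.230088:
  k1 = f(1.520000, 3.230088) = 3.066397
  k2 = f(1.780000, 4.027352) = 3.824298
  y ← 3.230088 + 0.52·3.824298 = 5.218723
s=2.040000, y=5.218723:
  k1 = f(2.040000, 5.218723) = 4.956487
  k2 = f(2.300000, 6.507410) = 6.181037
  y ← 5.218723 + 0.52·6.181037 = 8.432862
y(2.56) ≈ 8.4329

8.4329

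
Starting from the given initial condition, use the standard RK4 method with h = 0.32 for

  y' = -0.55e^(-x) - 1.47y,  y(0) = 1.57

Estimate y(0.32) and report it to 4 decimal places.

0.8626

RK4: k1 = f(x_n, y_n); k2 = f(x_n + h/2, y_n + (h/2)·k1); k3 = f(x_n + h/2, y_n + (h/2)·k2); k4 = f(x_n + h, y_n + h·k3); y_{n+1} = y_n + (h/6)·(k1 + 2k2 + 2k3 + k4).
x=0.000000, y=1.570000:
  k1 = f(0.000000, 1.570000) = -2.857900
  k2 = f(0.160000, 1.112736) = -2.104401
  k3 = f(0.160000, 1.233296) = -2.281624
  k4 = f(0.320000, 0.839880) = -1.634006
  y ← 1.570000 + (0.32/6)·(k1 + 2k2 + 2k3 + k4) = 0.862589
y(0.32) ≈ 0.8626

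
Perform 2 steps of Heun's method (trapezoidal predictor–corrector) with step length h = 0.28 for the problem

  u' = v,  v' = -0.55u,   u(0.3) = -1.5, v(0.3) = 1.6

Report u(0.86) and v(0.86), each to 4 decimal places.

-0.4947, 1.9148

Heun on (u,v): k1 = f(t_n, state_n); k2 = f(t_n + h, state_n + h·k1); state_{n+1} = state_n + (h/2)·(k1 + k2).
0.300000: (-1.500000, 1.600000)
  k1 = (1.600000, 0.825000)
  predictor → (-1.052000, 1.831000)
  k2 = (1.831000, 0.578600)
  → (-1.019660, 1.796504)
0.580000: (-1.019660, 1.796504)
  k1 = (1.796504, 0.560813)
  predictor → (-0.516639, 1.953532)
  k2 = (1.953532, 0.284151)
  → (-0.494655, 1.914799)
(u(0.86), v(0.86)) ≈ (-0.4947, 1.9148)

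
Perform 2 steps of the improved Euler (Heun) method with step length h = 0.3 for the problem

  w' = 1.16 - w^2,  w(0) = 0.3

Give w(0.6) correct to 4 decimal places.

0.7727

Heun: k1 = f(x_n, w_n); k2 = f(x_n + h, w_n + h·k1); w_{n+1} = w_n + (h/2)·(k1 + k2).
x=0.000000, w=0.300000:
  k1 = f(0.000000, 0.300000) = 1.070000
  k2 = f(0.300000, 0.621000) = 0.774359
  w ← 0.300000 + (0.3/2)·(1.070000 + 0.774359) = 0.576654
x=0.300000, w=0.576654:
  k1 = f(0.300000, 0.576654) = 0.827470
  k2 = f(0.600000, 0.824895) = 0.479548
  w ← 0.576654 + (0.3/2)·(0.827470 + 0.479548) = 0.772707
w(0.6) ≈ 0.7727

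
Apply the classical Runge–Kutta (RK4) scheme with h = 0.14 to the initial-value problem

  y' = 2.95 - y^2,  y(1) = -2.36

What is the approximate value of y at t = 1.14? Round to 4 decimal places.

-2.8918

RK4: k1 = f(t_n, y_n); k2 = f(t_n + h/2, y_n + (h/2)·k1); k3 = f(t_n + h/2, y_n + (h/2)·k2); k4 = f(t_n + h, y_n + h·k3); y_{n+1} = y_n + (h/6)·(k1 + 2k2 + 2k3 + k4).
t=1.000000, y=-2.360000:
  k1 = f(1.000000, -2.360000) = -2.619600
  k2 = f(1.070000, -2.543372) = -3.518741
  k3 = f(1.070000, -2.606312) = -3.842862
  k4 = f(1.140000, -2.898001) = -5.448408
  y ← -2.360000 + (0.14/6)·(k1 + 2k2 + 2k3 + k4) = -2.891795
y(1.14) ≈ -2.8918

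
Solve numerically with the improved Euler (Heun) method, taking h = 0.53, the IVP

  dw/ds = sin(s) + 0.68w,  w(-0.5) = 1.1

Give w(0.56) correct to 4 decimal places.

Heun: k1 = f(s_n, w_n); k2 = f(s_n + h, w_n + h·k1); w_{n+1} = w_n + (h/2)·(k1 + k2).
s=-0.500000, w=1.100000:
  k1 = f(-0.500000, 1.100000) = 0.268574
  k2 = f(0.030000, 1.242344) = 0.874790
  w ← 1.100000 + (0.53/2)·(0.268574 + 0.874790) = 1.402992
s=0.030000, w=1.402992:
  k1 = f(0.030000, 1.402992) = 0.984030
  k2 = f(0.560000, 1.924527) = 1.839865
  w ← 1.402992 + (0.53/2)·(0.984030 + 1.839865) = 2.151324
w(0.56) ≈ 2.1513

2.1513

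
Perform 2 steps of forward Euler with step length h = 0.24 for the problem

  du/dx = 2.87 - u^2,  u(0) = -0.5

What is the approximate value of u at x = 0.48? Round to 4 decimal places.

Euler: u_{n+1} = u_n + h·f(x_n, u_n).
x=0.000000, u=-0.500000: f=2.620000 → u ← -0.500000 + 0.24·2.620000 = 0.128800
x=0.240000, u=0.128800: f=2.853411 → u ← 0.128800 + 0.24·2.853411 = 0.813619
u(0.48) ≈ 0.8136

0.8136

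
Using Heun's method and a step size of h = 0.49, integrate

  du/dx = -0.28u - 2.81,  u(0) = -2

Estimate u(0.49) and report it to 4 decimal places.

-3.0269

Heun: k1 = f(x_n, u_n); k2 = f(x_n + h, u_n + h·k1); u_{n+1} = u_n + (h/2)·(k1 + k2).
x=0.000000, u=-2.000000:
  k1 = f(0.000000, -2.000000) = -2.250000
  k2 = f(0.490000, -3.102500) = -1.941300
  u ← -2.000000 + (0.49/2)·(-2.250000 + (-1.941300)) = -3.026868
u(0.49) ≈ -3.0269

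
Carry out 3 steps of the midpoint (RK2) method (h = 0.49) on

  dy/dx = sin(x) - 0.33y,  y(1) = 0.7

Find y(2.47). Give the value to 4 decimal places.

Midpoint: k1 = f(x_n, y_n); k2 = f(x_n + h/2, y_n + (h/2)·k1); y_{n+1} = y_n + h·k2.
x=1.000000, y=0.700000:
  k1 = f(1.000000, 0.700000) = 0.610471
  k2 = f(1.245000, 0.849565) = 0.667040
  y ← 0.700000 + 0.49·0.667040 = 1.026849
x=1.490000, y=1.026849:
  k1 = f(1.490000, 1.026849) = 0.657877
  k2 = f(1.735000, 1.188029) = 0.594499
  y ← 1.026849 + 0.49·0.594499 = 1.318154
x=1.980000, y=1.318154:
  k1 = f(1.980000, 1.318154) = 0.482447
  k2 = f(2.225000, 1.436354) = 0.319536
  y ← 1.318154 + 0.49·0.319536 = 1.474727
y(2.47) ≈ 1.4747

1.4747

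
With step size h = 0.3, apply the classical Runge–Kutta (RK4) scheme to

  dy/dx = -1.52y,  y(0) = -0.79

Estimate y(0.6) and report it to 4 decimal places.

RK4: k1 = f(x_n, y_n); k2 = f(x_n + h/2, y_n + (h/2)·k1); k3 = f(x_n + h/2, y_n + (h/2)·k2); k4 = f(x_n + h, y_n + h·k3); y_{n+1} = y_n + (h/6)·(k1 + 2k2 + 2k3 + k4).
x=0.000000, y=-0.790000:
  k1 = f(0.000000, -0.790000) = 1.200800
  k2 = f(0.150000, -0.609880) = 0.927018
  k3 = f(0.150000, -0.650947) = 0.989440
  k4 = f(0.300000, -0.493168) = 0.749615
  y ← -0.790000 + (0.3/6)·(k1 + 2k2 + 2k3 + k4) = -0.500833
x=0.300000, y=-0.500833:
  k1 = f(0.300000, -0.500833) = 0.761267
  k2 = f(0.450000, -0.386643) = 0.587698
  k3 = f(0.450000, -0.412679) = 0.627272
  k4 = f(0.600000, -0.312652) = 0.475231
  y ← -0.500833 + (0.3/6)·(k1 + 2k2 + 2k3 + k4) = -0.317512
y(0.6) ≈ -0.3175

-0.3175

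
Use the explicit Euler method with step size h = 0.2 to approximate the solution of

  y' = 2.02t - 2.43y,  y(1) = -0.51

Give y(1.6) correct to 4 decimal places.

Euler: y_{n+1} = y_n + h·f(t_n, y_n).
t=1.000000, y=-0.510000: f=3.259300 → y ← -0.510000 + 0.2·3.259300 = 0.141860
t=1.200000, y=0.141860: f=2.079280 → y ← 0.141860 + 0.2·2.079280 = 0.557716
t=1.400000, y=0.557716: f=1.472750 → y ← 0.557716 + 0.2·1.472750 = 0.852266
y(1.6) ≈ 0.8523

0.8523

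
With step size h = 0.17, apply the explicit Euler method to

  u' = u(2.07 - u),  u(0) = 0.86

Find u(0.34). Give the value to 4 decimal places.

1.2190

Euler: u_{n+1} = u_n + h·f(x_n, u_n).
x=0.000000, u=0.860000: f=1.040600 → u ← 0.860000 + 0.17·1.040600 = 1.036902
x=0.170000, u=1.036902: f=1.071221 → u ← 1.036902 + 0.17·1.071221 = 1.219010
u(0.34) ≈ 1.2190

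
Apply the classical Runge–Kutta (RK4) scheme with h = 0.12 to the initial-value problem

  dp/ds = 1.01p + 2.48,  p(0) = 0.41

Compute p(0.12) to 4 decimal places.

0.7792

RK4: k1 = f(s_n, p_n); k2 = f(s_n + h/2, p_n + (h/2)·k1); k3 = f(s_n + h/2, p_n + (h/2)·k2); k4 = f(s_n + h, p_n + h·k3); p_{n+1} = p_n + (h/6)·(k1 + 2k2 + 2k3 + k4).
s=0.000000, p=0.410000:
  k1 = f(0.000000, 0.410000) = 2.894100
  k2 = f(0.060000, 0.583646) = 3.069482
  k3 = f(0.060000, 0.594169) = 3.080111
  k4 = f(0.120000, 0.779613) = 3.267409
  p ← 0.410000 + (0.12/6)·(k1 + 2k2 + 2k3 + k4) = 0.779214
p(0.12) ≈ 0.7792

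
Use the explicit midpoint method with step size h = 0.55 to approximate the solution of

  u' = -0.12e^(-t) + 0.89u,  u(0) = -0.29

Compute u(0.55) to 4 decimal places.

-0.5330

Midpoint: k1 = f(t_n, u_n); k2 = f(t_n + h/2, u_n + (h/2)·k1); u_{n+1} = u_n + h·k2.
t=0.000000, u=-0.290000:
  k1 = f(0.000000, -0.290000) = -0.378100
  k2 = f(0.275000, -0.393977) = -0.441789
  u ← -0.290000 + 0.55·(-0.441789) = -0.532984
u(0.55) ≈ -0.5330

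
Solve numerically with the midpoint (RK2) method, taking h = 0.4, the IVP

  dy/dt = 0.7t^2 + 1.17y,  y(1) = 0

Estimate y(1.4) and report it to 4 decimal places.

Midpoint: k1 = f(t_n, y_n); k2 = f(t_n + h/2, y_n + (h/2)·k1); y_{n+1} = y_n + h·k2.
t=1.000000, y=0.000000:
  k1 = f(1.000000, 0.000000) = 0.700000
  k2 = f(1.200000, 0.140000) = 1.171800
  y ← 0.000000 + 0.4·1.171800 = 0.468720
y(1.4) ≈ 0.4687

0.4687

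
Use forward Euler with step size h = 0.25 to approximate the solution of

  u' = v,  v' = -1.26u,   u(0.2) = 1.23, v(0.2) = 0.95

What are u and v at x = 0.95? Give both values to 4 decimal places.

1.6332, -0.4063

Euler on (u,v): u_{n+1} = u_n + h·u', v_{n+1} = v_n + h·v'.
0.200000: (1.230000, 0.950000); f=(0.950000, -1.549800) → (1.467500, 0.562550)
0.450000: (1.467500, 0.562550); f=(0.562550, -1.849050) → (1.608137, 0.100287)
0.700000: (1.608137, 0.100287); f=(0.100287, -2.026253) → (1.633209, -0.406276)
(u(0.95), v(0.95)) ≈ (1.6332, -0.4063)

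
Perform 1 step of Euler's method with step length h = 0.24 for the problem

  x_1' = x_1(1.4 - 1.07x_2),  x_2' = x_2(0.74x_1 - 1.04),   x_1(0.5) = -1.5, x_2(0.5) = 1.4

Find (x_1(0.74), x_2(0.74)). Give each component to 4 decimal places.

Euler on (x_1,x_2): x_1_{n+1} = x_1_n + h·x_1', x_2_{n+1} = x_2_n + h·x_2'.
0.500000: (-1.500000, 1.400000); f=(0.147000, -3.010000) → (-1.464720, 0.677600)
(x_1(0.74), x_2(0.74)) ≈ (-1.4647, 0.6776)

-1.4647, 0.6776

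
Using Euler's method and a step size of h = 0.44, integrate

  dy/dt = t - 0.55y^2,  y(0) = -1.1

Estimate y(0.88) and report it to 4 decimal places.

-1.6687

Euler: y_{n+1} = y_n + h·f(t_n, y_n).
t=0.000000, y=-1.100000: f=-0.665500 → y ← -1.100000 + 0.44·(-0.665500) = -1.392820
t=0.440000, y=-1.392820: f=-0.626971 → y ← -1.392820 + 0.44·(-0.626971) = -1.668687
y(0.88) ≈ -1.6687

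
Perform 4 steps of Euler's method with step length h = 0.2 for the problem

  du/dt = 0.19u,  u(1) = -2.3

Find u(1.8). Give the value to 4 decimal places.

-2.6700

Euler: u_{n+1} = u_n + h·f(t_n, u_n).
t=1.000000, u=-2.300000: f=-0.437000 → u ← -2.300000 + 0.2·(-0.437000) = -2.387400
t=1.200000, u=-2.387400: f=-0.453606 → u ← -2.387400 + 0.2·(-0.453606) = -2.478121
t=1.400000, u=-2.478121: f=-0.470843 → u ← -2.478121 + 0.2·(-0.470843) = -2.572290
t=1.600000, u=-2.572290: f=-0.488735 → u ← -2.572290 + 0.2·(-0.488735) = -2.670037
u(1.8) ≈ -2.6700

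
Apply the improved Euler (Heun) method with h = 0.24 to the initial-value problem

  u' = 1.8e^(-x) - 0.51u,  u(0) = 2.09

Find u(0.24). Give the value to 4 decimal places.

2.2093

Heun: k1 = f(x_n, u_n); k2 = f(x_n + h, u_n + h·k1); u_{n+1} = u_n + (h/2)·(k1 + k2).
x=0.000000, u=2.090000:
  k1 = f(0.000000, 2.090000) = 0.734100
  k2 = f(0.240000, 2.266184) = 0.260176
  u ← 2.090000 + (0.24/2)·(0.734100 + 0.260176) = 2.209313
u(0.24) ≈ 2.2093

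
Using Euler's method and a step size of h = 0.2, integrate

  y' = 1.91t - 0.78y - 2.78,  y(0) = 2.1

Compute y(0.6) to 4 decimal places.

Euler: y_{n+1} = y_n + h·f(t_n, y_n).
t=0.000000, y=2.100000: f=-4.418000 → y ← 2.100000 + 0.2·(-4.418000) = 1.216400
t=0.200000, y=1.216400: f=-3.346792 → y ← 1.216400 + 0.2·(-3.346792) = 0.547042
t=0.400000, y=0.547042: f=-2.442692 → y ← 0.547042 + 0.2·(-2.442692) = 0.058503
y(0.6) ≈ 0.0585

0.0585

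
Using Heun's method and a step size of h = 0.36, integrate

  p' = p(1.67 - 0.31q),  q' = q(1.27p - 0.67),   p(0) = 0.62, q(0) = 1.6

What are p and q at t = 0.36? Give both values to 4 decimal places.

0.9341, 1.7689

Heun on (p,q): k1 = f(t_n, state_n); k2 = f(t_n + h, state_n + h·k1); state_{n+1} = state_n + (h/2)·(k1 + k2).
0.000000: (0.620000, 1.600000)
  k1 = (0.727880, 0.187840)
  predictor → (0.882037, 1.667622)
  k2 = (1.017021, 0.750741)
  → (0.934082, 1.768945)
(p(0.36), q(0.36)) ≈ (0.9341, 1.7689)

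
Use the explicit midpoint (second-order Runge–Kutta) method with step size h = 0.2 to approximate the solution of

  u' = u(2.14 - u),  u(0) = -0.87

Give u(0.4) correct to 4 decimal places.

-3.5396

Midpoint: k1 = f(x_n, u_n); k2 = f(x_n + h/2, u_n + (h/2)·k1); u_{n+1} = u_n + h·k2.
x=0.000000, u=-0.870000:
  k1 = f(0.000000, -0.870000) = -2.618700
  k2 = f(0.100000, -1.131870) = -3.703331
  u ← -0.870000 + 0.2·(-3.703331) = -1.610666
x=0.200000, u=-1.610666:
  k1 = f(0.200000, -1.610666) = -6.041072
  k2 = f(0.300000, -2.214773) = -9.644837
  u ← -1.610666 + 0.2·(-9.644837) = -3.539634
u(0.4) ≈ -3.5396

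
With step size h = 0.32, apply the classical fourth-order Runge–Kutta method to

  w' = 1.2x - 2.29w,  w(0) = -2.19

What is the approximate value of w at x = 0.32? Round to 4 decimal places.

RK4: k1 = f(x_n, w_n); k2 = f(x_n + h/2, w_n + (h/2)·k1); k3 = f(x_n + h/2, w_n + (h/2)·k2); k4 = f(x_n + h, w_n + h·k3); w_{n+1} = w_n + (h/6)·(k1 + 2k2 + 2k3 + k4).
x=0.000000, w=-2.190000:
  k1 = f(0.000000, -2.190000) = 5.015100
  k2 = f(0.160000, -1.387584) = 3.369567
  k3 = f(0.160000, -1.650869) = 3.972491
  k4 = f(0.320000, -0.918803) = 2.488059
  w ← -2.190000 + (0.32/6)·(k1 + 2k2 + 2k3 + k4) = -1.006679
w(0.32) ≈ -1.0067

-1.0067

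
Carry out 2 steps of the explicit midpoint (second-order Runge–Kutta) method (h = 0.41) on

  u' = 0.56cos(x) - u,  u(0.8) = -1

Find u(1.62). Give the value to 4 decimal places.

Midpoint: k1 = f(x_n, u_n); k2 = f(x_n + h/2, u_n + (h/2)·k1); u_{n+1} = u_n + h·k2.
x=0.800000, u=-1.000000:
  k1 = f(0.800000, -1.000000) = 1.390156
  k2 = f(1.005000, -0.715018) = 1.015227
  u ← -1.000000 + 0.41·1.015227 = -0.583757
x=1.210000, u=-0.583757:
  k1 = f(1.210000, -0.583757) = 0.781448
  k2 = f(1.415000, -0.423560) = 0.510453
  u ← -0.583757 + 0.41·0.510453 = -0.374471
u(1.62) ≈ -0.3745

-0.3745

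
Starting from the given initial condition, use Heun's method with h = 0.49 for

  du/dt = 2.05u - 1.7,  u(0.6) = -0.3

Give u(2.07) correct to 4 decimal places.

Heun: k1 = f(t_n, u_n); k2 = f(t_n + h, u_n + h·k1); u_{n+1} = u_n + (h/2)·(k1 + k2).
t=0.600000, u=-0.300000:
  k1 = f(0.600000, -0.300000) = -2.315000
  k2 = f(1.090000, -1.434350) = -4.640417
  u ← -0.300000 + (0.49/2)·(-2.315000 + (-4.640417)) = -2.004077
t=1.090000, u=-2.004077:
  k1 = f(1.090000, -2.004077) = -5.808358
  k2 = f(1.580000, -4.850173) = -11.642854
  u ← -2.004077 + (0.49/2)·(-5.808358 + (-11.642854)) = -6.279624
t=1.580000, u=-6.279624:
  k1 = f(1.580000, -6.279624) = -14.573230
  k2 = f(2.070000, -13.420507) = -29.212040
  u ← -6.279624 + (0.49/2)·(-14.573230 + (-29.212040)) = -17.007016
u(2.07) ≈ -17.0070

-17.0070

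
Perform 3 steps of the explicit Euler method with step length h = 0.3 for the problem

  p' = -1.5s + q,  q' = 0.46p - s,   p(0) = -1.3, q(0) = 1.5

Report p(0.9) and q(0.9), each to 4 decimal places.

Euler on (p,q): p_{n+1} = p_n + h·p', q_{n+1} = q_n + h·q'.
0.000000: (-1.300000, 1.500000); f=(1.500000, -0.598000) → (-0.850000, 1.320600)
0.300000: (-0.850000, 1.320600); f=(0.870600, -0.691000) → (-0.588820, 1.113300)
0.600000: (-0.588820, 1.113300); f=(0.213300, -0.870857) → (-0.524830, 0.852043)
(p(0.9), q(0.9)) ≈ (-0.5248, 0.8520)

-0.5248, 0.8520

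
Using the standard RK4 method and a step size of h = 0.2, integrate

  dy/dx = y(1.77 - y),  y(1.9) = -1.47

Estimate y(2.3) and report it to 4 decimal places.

-16.4677

RK4: k1 = f(x_n, y_n); k2 = f(x_n + h/2, y_n + (h/2)·k1); k3 = f(x_n + h/2, y_n + (h/2)·k2); k4 = f(x_n + h, y_n + h·k3); y_{n+1} = y_n + (h/6)·(k1 + 2k2 + 2k3 + k4).
x=1.900000, y=-1.470000:
  k1 = f(1.900000, -1.470000) = -4.762800
  k2 = f(2.000000, -1.946280) = -7.232921
  k3 = f(2.000000, -2.193292) = -8.692658
  k4 = f(2.100000, -3.208532) = -15.973775
  y ← -1.470000 + (0.2/6)·(k1 + 2k2 + 2k3 + k4) = -3.222924
x=2.100000, y=-3.222924:
  k1 = f(2.100000, -3.222924) = -16.091818
  k2 = f(2.200000, -4.832106) = -31.902079
  k3 = f(2.200000, -6.413132) = -52.479510
  k4 = f(2.300000, -13.718827) = -212.488524
  y ← -3.222924 + (0.2/6)·(k1 + 2k2 + 2k3 + k4) = -16.467708
y(2.3) ≈ -16.4677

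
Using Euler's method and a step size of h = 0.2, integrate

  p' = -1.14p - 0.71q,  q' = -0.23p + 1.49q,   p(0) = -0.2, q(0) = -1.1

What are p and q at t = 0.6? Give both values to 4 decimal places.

0.4181, -2.3995

Euler on (p,q): p_{n+1} = p_n + h·p', q_{n+1} = q_n + h·q'.
0.000000: (-0.200000, -1.100000); f=(1.009000, -1.593000) → (0.001800, -1.418600)
0.200000: (0.001800, -1.418600); f=(1.005154, -2.114128) → (0.202831, -1.841426)
0.400000: (0.202831, -1.841426); f=(1.076185, -2.790375) → (0.418068, -2.399501)
(p(0.6), q(0.6)) ≈ (0.4181, -2.3995)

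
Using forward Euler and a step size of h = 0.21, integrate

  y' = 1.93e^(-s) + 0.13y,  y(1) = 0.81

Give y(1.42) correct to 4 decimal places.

1.1289

Euler: y_{n+1} = y_n + h·f(s_n, y_n).
s=1.000000, y=0.810000: f=0.815307 → y ← 0.810000 + 0.21·0.815307 = 0.981215
s=1.210000, y=0.981215: f=0.703079 → y ← 0.981215 + 0.21·0.703079 = 1.128861
y(1.42) ≈ 1.1289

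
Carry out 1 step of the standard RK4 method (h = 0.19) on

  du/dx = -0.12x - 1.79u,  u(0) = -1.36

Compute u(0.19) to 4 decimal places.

RK4: k1 = f(x_n, u_n); k2 = f(x_n + h/2, u_n + (h/2)·k1); k3 = f(x_n + h/2, u_n + (h/2)·k2); k4 = f(x_n + h, u_n + h·k3); u_{n+1} = u_n + (h/6)·(k1 + 2k2 + 2k3 + k4).
x=0.000000, u=-1.360000:
  k1 = f(0.000000, -1.360000) = 2.434400
  k2 = f(0.095000, -1.128732) = 2.009030
  k3 = f(0.095000, -1.169142) = 2.081364
  k4 = f(0.190000, -0.964541) = 1.703728
  u ← -1.360000 + (0.19/6)·(k1 + 2k2 + 2k3 + k4) = -0.969901
u(0.19) ≈ -0.9699

-0.9699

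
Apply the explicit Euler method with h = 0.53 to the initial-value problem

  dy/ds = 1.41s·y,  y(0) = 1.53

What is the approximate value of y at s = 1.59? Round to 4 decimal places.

Euler: y_{n+1} = y_n + h·f(s_n, y_n).
s=0.000000, y=1.530000: f=0.000000 → y ← 1.530000 + 0.53·0.000000 = 1.530000
s=0.530000, y=1.530000: f=1.143369 → y ← 1.530000 + 0.53·1.143369 = 2.135986
s=1.060000, y=2.135986: f=3.192444 → y ← 2.135986 + 0.53·3.192444 = 3.827981
y(1.59) ≈ 3.8280

3.8280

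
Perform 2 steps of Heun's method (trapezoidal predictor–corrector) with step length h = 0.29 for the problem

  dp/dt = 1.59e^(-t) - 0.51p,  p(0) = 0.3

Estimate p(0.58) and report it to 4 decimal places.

Heun: k1 = f(t_n, p_n); k2 = f(t_n + h, p_n + h·k1); p_{n+1} = p_n + (h/2)·(k1 + k2).
t=0.000000, p=0.300000:
  k1 = f(0.000000, 0.300000) = 1.437000
  k2 = f(0.290000, 0.716730) = 0.824207
  p ← 0.300000 + (0.29/2)·(1.437000 + 0.824207) = 0.627875
t=0.290000, p=0.627875:
  k1 = f(0.290000, 0.627875) = 0.869523
  k2 = f(0.580000, 0.880037) = 0.441420
  p ← 0.627875 + (0.29/2)·(0.869523 + 0.441420) = 0.817962
p(0.58) ≈ 0.8180

0.8180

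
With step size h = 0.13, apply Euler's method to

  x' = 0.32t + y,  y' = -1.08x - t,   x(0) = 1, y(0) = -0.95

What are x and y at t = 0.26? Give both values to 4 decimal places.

0.7402, -1.2304

Euler on (x,y): x_{n+1} = x_n + h·x', y_{n+1} = y_n + h·y'.
0.000000: (1.000000, -0.950000); f=(-0.950000, -1.080000) → (0.876500, -1.090400)
0.130000: (0.876500, -1.090400); f=(-1.048800, -1.076620) → (0.740156, -1.230361)
(x(0.26), y(0.26)) ≈ (0.7402, -1.2304)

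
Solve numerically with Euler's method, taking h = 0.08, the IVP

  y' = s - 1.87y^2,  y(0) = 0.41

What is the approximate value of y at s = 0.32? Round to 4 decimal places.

0.3612

Euler: y_{n+1} = y_n + h·f(s_n, y_n).
s=0.000000, y=0.410000: f=-0.314347 → y ← 0.410000 + 0.08·(-0.314347) = 0.384852
s=0.080000, y=0.384852: f=-0.196968 → y ← 0.384852 + 0.08·(-0.196968) = 0.369095
s=0.160000, y=0.369095: f=-0.094752 → y ← 0.369095 + 0.08·(-0.094752) = 0.361515
s=0.240000, y=0.361515: f=-0.004396 → y ← 0.361515 + 0.08·(-0.004396) = 0.361163
y(0.32) ≈ 0.3612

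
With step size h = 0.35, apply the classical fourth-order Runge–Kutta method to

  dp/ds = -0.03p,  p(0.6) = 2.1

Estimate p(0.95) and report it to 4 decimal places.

2.0781

RK4: k1 = f(s_n, p_n); k2 = f(s_n + h/2, p_n + (h/2)·k1); k3 = f(s_n + h/2, p_n + (h/2)·k2); k4 = f(s_n + h, p_n + h·k3); p_{n+1} = p_n + (h/6)·(k1 + 2k2 + 2k3 + k4).
s=0.600000, p=2.100000:
  k1 = f(0.600000, 2.100000) = -0.063000
  k2 = f(0.775000, 2.088975) = -0.062669
  k3 = f(0.775000, 2.089033) = -0.062671
  k4 = f(0.950000, 2.078065) = -0.062342
  p ← 2.100000 + (0.35/6)·(k1 + 2k2 + 2k3 + k4) = 2.078065
p(0.95) ≈ 2.0781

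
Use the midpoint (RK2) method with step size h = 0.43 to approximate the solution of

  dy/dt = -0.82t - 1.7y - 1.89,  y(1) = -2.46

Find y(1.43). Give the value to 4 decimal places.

-2.1342

Midpoint: k1 = f(t_n, y_n); k2 = f(t_n + h/2, y_n + (h/2)·k1); y_{n+1} = y_n + h·k2.
t=1.000000, y=-2.460000:
  k1 = f(1.000000, -2.460000) = 1.472000
  k2 = f(1.215000, -2.143520) = 0.757684
  y ← -2.460000 + 0.43·0.757684 = -2.134196
y(1.43) ≈ -2.1342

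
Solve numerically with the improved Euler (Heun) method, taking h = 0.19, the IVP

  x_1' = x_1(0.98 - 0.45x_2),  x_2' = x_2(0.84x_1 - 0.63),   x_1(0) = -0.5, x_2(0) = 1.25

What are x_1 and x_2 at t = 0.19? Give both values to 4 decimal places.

Heun on (x_1,x_2): k1 = f(t_n, state_n); k2 = f(t_n + h, state_n + h·k1); state_{n+1} = state_n + (h/2)·(k1 + k2).
0.000000: (-0.500000, 1.250000)
  k1 = (-0.208750, -1.312500)
  predictor → (-0.539663, 1.000625)
  k2 = (-0.285869, -1.083994)
  → (-0.546989, 1.022333)
(x_1(0.19), x_2(0.19)) ≈ (-0.5470, 1.0223)

-0.5470, 1.0223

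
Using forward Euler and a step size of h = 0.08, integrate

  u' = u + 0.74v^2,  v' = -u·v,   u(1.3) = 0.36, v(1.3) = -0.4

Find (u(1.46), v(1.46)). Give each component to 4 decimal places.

Euler on (u,v): u_{n+1} = u_n + h·u', v_{n+1} = v_n + h·v'.
1.300000: (0.360000, -0.400000); f=(0.478400, 0.144000) → (0.398272, -0.388480)
1.380000: (0.398272, -0.388480); f=(0.509950, 0.154721) → (0.439068, -0.376102)
(u(1.46), v(1.46)) ≈ (0.4391, -0.3761)

0.4391, -0.3761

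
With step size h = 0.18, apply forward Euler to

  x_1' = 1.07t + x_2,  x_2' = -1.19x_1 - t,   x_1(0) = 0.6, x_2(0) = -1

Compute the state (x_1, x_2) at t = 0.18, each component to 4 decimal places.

0.4200, -1.1285

Euler on (x_1,x_2): x_1_{n+1} = x_1_n + h·x_1', x_2_{n+1} = x_2_n + h·x_2'.
0.000000: (0.600000, -1.000000); f=(-1.000000, -0.714000) → (0.420000, -1.128520)
(x_1(0.18), x_2(0.18)) ≈ (0.4200, -1.1285)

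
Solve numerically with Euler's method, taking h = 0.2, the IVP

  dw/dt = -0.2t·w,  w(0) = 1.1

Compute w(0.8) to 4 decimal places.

1.0480

Euler: w_{n+1} = w_n + h·f(t_n, w_n).
t=0.000000, w=1.100000: f=0.000000 → w ← 1.100000 + 0.2·0.000000 = 1.100000
t=0.200000, w=1.100000: f=-0.044000 → w ← 1.100000 + 0.2·(-0.044000) = 1.091200
t=0.400000, w=1.091200: f=-0.087296 → w ← 1.091200 + 0.2·(-0.087296) = 1.073741
t=0.600000, w=1.073741: f=-0.128849 → w ← 1.073741 + 0.2·(-0.128849) = 1.047971
w(0.8) ≈ 1.0480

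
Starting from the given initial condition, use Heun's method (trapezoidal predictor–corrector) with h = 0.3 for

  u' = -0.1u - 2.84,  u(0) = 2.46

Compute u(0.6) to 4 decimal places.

0.6631

Heun: k1 = f(x_n, u_n); k2 = f(x_n + h, u_n + h·k1); u_{n+1} = u_n + (h/2)·(k1 + k2).
x=0.000000, u=2.460000:
  k1 = f(0.000000, 2.460000) = -3.086000
  k2 = f(0.300000, 1.534200) = -2.993420
  u ← 2.460000 + (0.3/2)·(-3.086000 + (-2.993420)) = 1.548087
x=0.300000, u=1.548087:
  k1 = f(0.300000, 1.548087) = -2.994809
  k2 = f(0.600000, 0.649644) = -2.904964
  u ← 1.548087 + (0.3/2)·(-2.994809 + (-2.904964)) = 0.663121
u(0.6) ≈ 0.6631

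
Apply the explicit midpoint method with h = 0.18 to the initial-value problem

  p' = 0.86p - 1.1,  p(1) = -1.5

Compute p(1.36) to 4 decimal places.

Midpoint: k1 = f(x_n, p_n); k2 = f(x_n + h/2, p_n + (h/2)·k1); p_{n+1} = p_n + h·k2.
x=1.000000, p=-1.500000:
  k1 = f(1.000000, -1.500000) = -2.390000
  k2 = f(1.090000, -1.715100) = -2.574986
  p ← -1.500000 + 0.18·(-2.574986) = -1.963497
x=1.180000, p=-1.963497:
  k1 = f(1.180000, -1.963497) = -2.788608
  k2 = f(1.270000, -2.214472) = -3.004446
  p ← -1.963497 + 0.18·(-3.004446) = -2.504298
p(1.36) ≈ -2.5043

-2.5043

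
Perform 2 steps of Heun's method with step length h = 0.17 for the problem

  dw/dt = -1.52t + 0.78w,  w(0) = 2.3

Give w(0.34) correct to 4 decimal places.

2.9025

Heun: k1 = f(t_n, w_n); k2 = f(t_n + h, w_n + h·k1); w_{n+1} = w_n + (h/2)·(k1 + k2).
t=0.000000, w=2.300000:
  k1 = f(0.000000, 2.300000) = 1.794000
  k2 = f(0.170000, 2.604980) = 1.773484
  w ← 2.300000 + (0.17/2)·(1.794000 + 1.773484) = 2.603236
t=0.170000, w=2.603236:
  k1 = f(0.170000, 2.603236) = 1.772124
  k2 = f(0.340000, 2.904497) = 1.748708
  w ← 2.603236 + (0.17/2)·(1.772124 + 1.748708) = 2.902507
w(0.34) ≈ 2.9025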